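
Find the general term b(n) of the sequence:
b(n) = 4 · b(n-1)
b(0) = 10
Pure geometric recurrence with ratio 4.
By induction b(n) = b(0) · (4)^n = 10 \cdot 4^{n}.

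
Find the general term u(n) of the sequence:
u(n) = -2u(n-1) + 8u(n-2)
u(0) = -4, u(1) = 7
Characteristic equation: x² + 2x - 8 = 0, which factors as (x - (2))(x - (-4)) = 0.
Roots r₁ = 2, r₂ = -4 (distinct).
General solution: u(n) = A·(2)^n + B·(-4)^n.
From u(0) = -4: A + B = -4.
From u(1) = 7: 2A - 4B = 7.
Solving: A = - \frac{3}{2}, B = - \frac{5}{2}.
So u(n) = - \frac{5 \left(-4\right)^{n}}{2} - \frac{3 \cdot 2^{n}}{2}.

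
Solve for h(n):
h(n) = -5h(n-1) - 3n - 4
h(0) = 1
First-order linear with linear forcing.
Homogeneous solution: h_h(n) = A·(-5)^n.
Try particular h_p(n) = pn + q. Substituting:
  pn + q = -5(p(n-1) + q) - 3n - 4.
Matching the n-coefficient: p = -5p - 3 ⇒ p = - \frac{1}{2}.
Matching constants: q = 5p - 5q - 4 ⇒ q = - \frac{13}{12}.
General: h(n) = A·(-5)^n - \frac{n}{2} - \frac{13}{12}.
Apply h(0) = 1: A - \frac{13}{12} = 1 ⇒ A = \frac{25}{12}.
So h(n) = \frac{25 \left(-5\right)^{n}}{12} - \frac{n}{2} - \frac{13}{12}.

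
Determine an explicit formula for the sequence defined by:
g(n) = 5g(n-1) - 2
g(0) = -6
First-order linear non-homogeneous.
Homogeneous solution: g_h(n) = A·(5)^n.
Try constant particular solution g_p = K: K = 5K - 2 ⇒ K = \frac{1}{2}.
General: g(n) = A·(5)^n + \frac{1}{2}.
Apply g(0) = -6: A + \frac{1}{2} = -6 ⇒ A = - \frac{13}{2}.
So g(n) = \frac{1}{2} - \frac{13 \cdot 5^{n}}{2}.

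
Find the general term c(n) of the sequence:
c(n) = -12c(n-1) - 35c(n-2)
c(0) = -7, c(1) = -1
Characteristic equation: x² + 12x + 35 = 0, which factors as (x - (-7))(x - (-5)) = 0.
Roots r₁ = -7, r₂ = -5 (distinct).
General solution: c(n) = A·(-7)^n + B·(-5)^n.
From c(0) = -7: A + B = -7.
From c(1) = -1: -7A - 5B = -1.
Solving: A = 18, B = -25.
So c(n) = - 25 \left(-5\right)^{n} + 18 \left(-7\right)^{n}.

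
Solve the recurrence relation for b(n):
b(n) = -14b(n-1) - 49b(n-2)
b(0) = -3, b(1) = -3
Characteristic equation: x² + 14x + 49 = 0, which is (x - (-7))².
Repeated root r = -7.
General solution: b(n) = (A + Bn)·(-7)^n.
From b(0) = -3: A = -3.
From b(1) = -3: (A + B)·(-7) = -3 ⇒ B = \frac{24}{7}.
So b(n) = \left(\frac{24 n}{7} - 3\right) \cdot (-7)^n.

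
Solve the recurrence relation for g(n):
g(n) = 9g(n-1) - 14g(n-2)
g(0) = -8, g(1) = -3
Characteristic equation: x² - 9x + 14 = 0, which factors as (x - (7))(x - (2)) = 0.
Roots r₁ = 7, r₂ = 2 (distinct).
General solution: g(n) = A·(7)^n + B·(2)^n.
From g(0) = -8: A + B = -8.
From g(1) = -3: 7A + 2B = -3.
Solving: A = \frac{13}{5}, B = - \frac{53}{5}.
So g(n) = - \frac{53 \cdot 2^{n}}{5} + \frac{13 \cdot 7^{n}}{5}.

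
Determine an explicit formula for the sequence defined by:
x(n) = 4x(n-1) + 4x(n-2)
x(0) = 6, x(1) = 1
Characteristic equation: x² - 4x - 4 = 0.
Discriminant Δ = (4)² + 4·(4) = 32.
Roots r₁,₂ = (4 ± √32)/2, so r₁ = 2 + 2 \sqrt{2}, r₂ = 2 - 2 \sqrt{2}.
General solution: x(n) = A·r₁^n + B·r₂^n.
From the initial conditions, A + B = 6 and r₁A + r₂B = 1.
Since r₁ - r₂ = √32: A = (1 - (6)r₂)/√32 = 3 - \frac{11 \sqrt{2}}{8}, and B = 6 - A = \frac{11 \sqrt{2}}{8} + 3.
So x(n) = \left(3 - \frac{11 \sqrt{2}}{8}\right)\left(2 + 2 \sqrt{2}\right)^n + \left(\frac{11 \sqrt{2}}{8} + 3\right)\left(2 - 2 \sqrt{2}\right)^n.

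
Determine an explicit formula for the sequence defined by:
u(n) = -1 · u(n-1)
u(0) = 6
Pure geometric recurrence with ratio -1.
By induction u(n) = u(0) · (-1)^n = 6 \left(-1\right)^{n}.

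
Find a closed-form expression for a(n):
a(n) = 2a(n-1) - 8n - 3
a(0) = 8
First-order linear with linear forcing.
Homogeneous solution: a_h(n) = A·(2)^n.
Try particular a_p(n) = pn + q. Substituting:
  pn + q = 2(p(n-1) + q) - 8n - 3.
Matching the n-coefficient: p = 2p - 8 ⇒ p = 8.
Matching constants: q = -2p + 2q - 3 ⇒ q = 19.
General: a(n) = A·(2)^n + 8 n + 19.
Apply a(0) = 8: A + 19 = 8 ⇒ A = -11.
So a(n) = - 11 \cdot 2^{n} + 8 n + 19.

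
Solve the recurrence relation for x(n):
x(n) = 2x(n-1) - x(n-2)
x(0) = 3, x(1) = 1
Characteristic equation: x² - 2x + 1 = 0, which is (x - (1))².
Repeated root r = 1.
General solution: x(n) = (A + Bn)·(1)^n.
From x(0) = 3: A = 3.
From x(1) = 1: (A + B)·(1) = 1 ⇒ B = -2.
So x(n) = \left(3 - 2 n\right) \cdot (1)^n.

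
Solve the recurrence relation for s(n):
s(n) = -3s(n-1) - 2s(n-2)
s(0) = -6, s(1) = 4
Characteristic equation: x² + 3x + 2 = 0, which factors as (x - (-1))(x - (-2)) = 0.
Roots r₁ = -1, r₂ = -2 (distinct).
General solution: s(n) = A·(-1)^n + B·(-2)^n.
From s(0) = -6: A + B = -6.
From s(1) = 4: -A - 2B = 4.
Solving: A = -8, B = 2.
So s(n) = - 8 \left(-1\right)^{n} + 2 \left(-2\right)^{n}.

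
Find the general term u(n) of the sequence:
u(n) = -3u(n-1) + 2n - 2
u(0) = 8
First-order linear with linear forcing.
Homogeneous solution: u_h(n) = A·(-3)^n.
Try particular u_p(n) = pn + q. Substituting:
  pn + q = -3(p(n-1) + q) + 2n - 2.
Matching the n-coefficient: p = -3p + 2 ⇒ p = \frac{1}{2}.
Matching constants: q = 3p - 3q - 2 ⇒ q = - \frac{1}{8}.
General: u(n) = A·(-3)^n + \frac{n}{2} - \frac{1}{8}.
Apply u(0) = 8: A - \frac{1}{8} = 8 ⇒ A = \frac{65}{8}.
So u(n) = \frac{65 \left(-3\right)^{n}}{8} + \frac{n}{2} - \frac{1}{8}.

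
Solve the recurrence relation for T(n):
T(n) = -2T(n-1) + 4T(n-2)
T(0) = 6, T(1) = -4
Characteristic equation: x² + 2x - 4 = 0.
Discriminant Δ = (-2)² + 4·(4) = 20.
Roots r₁,₂ = (-2 ± √20)/2, so r₁ = -1 + \sqrt{5}, r₂ = - \sqrt{5} - 1.
General solution: T(n) = A·r₁^n + B·r₂^n.
From the initial conditions, A + B = 6 and r₁A + r₂B = -4.
Since r₁ - r₂ = √20: A = (-4 - (6)r₂)/√20 = \frac{\sqrt{5}}{5} + 3, and B = 6 - A = 3 - \frac{\sqrt{5}}{5}.
So T(n) = \left(\frac{\sqrt{5}}{5} + 3\right)\left(-1 + \sqrt{5}\right)^n + \left(3 - \frac{\sqrt{5}}{5}\right)\left(- \sqrt{5} - 1\right)^n.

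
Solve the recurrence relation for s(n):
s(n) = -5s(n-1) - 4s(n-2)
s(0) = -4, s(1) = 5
Characteristic equation: x² + 5x + 4 = 0, which factors as (x - (-4))(x - (-1)) = 0.
Roots r₁ = -4, r₂ = -1 (distinct).
General solution: s(n) = A·(-4)^n + B·(-1)^n.
From s(0) = -4: A + B = -4.
From s(1) = 5: -4A - B = 5.
Solving: A = - \frac{1}{3}, B = - \frac{11}{3}.
So s(n) = - \frac{11 \left(-1\right)^{n}}{3} - \frac{\left(-4\right)^{n}}{3}.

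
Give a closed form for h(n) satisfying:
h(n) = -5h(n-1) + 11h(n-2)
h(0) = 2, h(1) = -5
Characteristic equation: x² + 5x - 11 = 0.
Discriminant Δ = (-5)² + 4·(11) = 69.
Roots r₁,₂ = (-5 ± √69)/2, so r₁ = - \frac{5}{2} + \frac{\sqrt{69}}{2}, r₂ = - \frac{\sqrt{69}}{2} - \frac{5}{2}.
General solution: h(n) = A·r₁^n + B·r₂^n.
From the initial conditions, A + B = 2 and r₁A + r₂B = -5.
Since r₁ - r₂ = √69: A = (-5 - (2)r₂)/√69 = 1, and B = 2 - A = 1.
So h(n) = \left(1\right)\left(- \frac{5}{2} + \frac{\sqrt{69}}{2}\right)^n + \left(1\right)\left(- \frac{\sqrt{69}}{2} - \frac{5}{2}\right)^n.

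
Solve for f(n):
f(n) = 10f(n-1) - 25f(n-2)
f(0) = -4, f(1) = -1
Characteristic equation: x² - 10x + 25 = 0, which is (x - (5))².
Repeated root r = 5.
General solution: f(n) = (A + Bn)·(5)^n.
From f(0) = -4: A = -4.
From f(1) = -1: (A + B)·(5) = -1 ⇒ B = \frac{19}{5}.
So f(n) = \left(\frac{19 n}{5} - 4\right) \cdot (5)^n.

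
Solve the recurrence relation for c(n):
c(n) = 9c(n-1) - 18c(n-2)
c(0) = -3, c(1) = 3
Characteristic equation: x² - 9x + 18 = 0, which factors as (x - (3))(x - (6)) = 0.
Roots r₁ = 3, r₂ = 6 (distinct).
General solution: c(n) = A·(3)^n + B·(6)^n.
From c(0) = -3: A + B = -3.
From c(1) = 3: 3A + 6B = 3.
Solving: A = -7, B = 4.
So c(n) = - 7 \cdot 3^{n} + 4 \cdot 6^{n}.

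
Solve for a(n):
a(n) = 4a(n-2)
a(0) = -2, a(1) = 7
Characteristic equation: x² - 4 = 0, which factors as (x - (-2))(x - (2)) = 0.
Roots r₁ = -2, r₂ = 2 (distinct).
General solution: a(n) = A·(-2)^n + B·(2)^n.
From a(0) = -2: A + B = -2.
From a(1) = 7: -2A + 2B = 7.
Solving: A = - \frac{11}{4}, B = \frac{3}{4}.
So a(n) = - \frac{11 \left(-2\right)^{n}}{4} + \frac{3 \cdot 2^{n}}{4}.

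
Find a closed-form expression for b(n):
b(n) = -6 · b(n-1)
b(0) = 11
Pure geometric recurrence with ratio -6.
By induction b(n) = b(0) · (-6)^n = 11 \left(-6\right)^{n}.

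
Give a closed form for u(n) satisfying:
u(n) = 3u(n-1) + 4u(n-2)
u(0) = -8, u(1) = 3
Characteristic equation: x² - 3x - 4 = 0, which factors as (x - (-1))(x - (4)) = 0.
Roots r₁ = -1, r₂ = 4 (distinct).
General solution: u(n) = A·(-1)^n + B·(4)^n.
From u(0) = -8: A + B = -8.
From u(1) = 3: -A + 4B = 3.
Solving: A = -7, B = -1.
So u(n) = - 7 \left(-1\right)^{n} - 4^{n}.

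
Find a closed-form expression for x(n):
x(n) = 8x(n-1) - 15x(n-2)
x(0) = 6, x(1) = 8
Characteristic equation: x² - 8x + 15 = 0, which factors as (x - (5))(x - (3)) = 0.
Roots r₁ = 5, r₂ = 3 (distinct).
General solution: x(n) = A·(5)^n + B·(3)^n.
From x(0) = 6: A + B = 6.
From x(1) = 8: 5A + 3B = 8.
Solving: A = -5, B = 11.
So x(n) = 11 \cdot 3^{n} - 5 \cdot 5^{n}.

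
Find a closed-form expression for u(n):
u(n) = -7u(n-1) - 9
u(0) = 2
First-order linear non-homogeneous.
Homogeneous solution: u_h(n) = A·(-7)^n.
Try constant particular solution u_p = K: K = -7K - 9 ⇒ K = - \frac{9}{8}.
General: u(n) = A·(-7)^n - \frac{9}{8}.
Apply u(0) = 2: A - \frac{9}{8} = 2 ⇒ A = \frac{25}{8}.
So u(n) = \frac{25 \left(-7\right)^{n}}{8} - \frac{9}{8}.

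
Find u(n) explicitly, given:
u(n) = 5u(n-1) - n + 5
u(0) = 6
First-order linear with linear forcing.
Homogeneous solution: u_h(n) = A·(5)^n.
Try particular u_p(n) = pn + q. Substituting:
  pn + q = 5(p(n-1) + q) - n + 5.
Matching the n-coefficient: p = 5p - 1 ⇒ p = \frac{1}{4}.
Matching constants: q = -5p + 5q + 5 ⇒ q = - \frac{15}{16}.
General: u(n) = A·(5)^n + \frac{n}{4} - \frac{15}{16}.
Apply u(0) = 6: A - \frac{15}{16} = 6 ⇒ A = \frac{111}{16}.
So u(n) = \frac{111 \cdot 5^{n}}{16} + \frac{n}{4} - \frac{15}{16}.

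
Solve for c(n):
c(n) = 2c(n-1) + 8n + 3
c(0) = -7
First-order linear with linear forcing.
Homogeneous solution: c_h(n) = A·(2)^n.
Try particular c_p(n) = pn + q. Substituting:
  pn + q = 2(p(n-1) + q) + 8n + 3.
Matching the n-coefficient: p = 2p + 8 ⇒ p = -8.
Matching constants: q = -2p + 2q + 3 ⇒ q = -19.
General: c(n) = A·(2)^n - 8 n - 19.
Apply c(0) = -7: A - 19 = -7 ⇒ A = 12.
So c(n) = 12 \cdot 2^{n} - 8 n - 19.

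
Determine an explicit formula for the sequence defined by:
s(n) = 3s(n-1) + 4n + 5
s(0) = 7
First-order linear with linear forcing.
Homogeneous solution: s_h(n) = A·(3)^n.
Try particular s_p(n) = pn + q. Substituting:
  pn + q = 3(p(n-1) + q) + 4n + 5.
Matching the n-coefficient: p = 3p + 4 ⇒ p = -2.
Matching constants: q = -3p + 3q + 5 ⇒ q = - \frac{11}{2}.
General: s(n) = A·(3)^n - 2 n - \frac{11}{2}.
Apply s(0) = 7: A - \frac{11}{2} = 7 ⇒ A = \frac{25}{2}.
So s(n) = \frac{25 \cdot 3^{n}}{2} - 2 n - \frac{11}{2}.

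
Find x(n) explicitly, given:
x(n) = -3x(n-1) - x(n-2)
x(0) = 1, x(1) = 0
Characteristic equation: x² + 3x + 1 = 0.
Discriminant Δ = (-3)² + 4·(-1) = 5.
Roots r₁,₂ = (-3 ± √5)/2, so r₁ = - \frac{3}{2} + \frac{\sqrt{5}}{2}, r₂ = - \frac{3}{2} - \frac{\sqrt{5}}{2}.
General solution: x(n) = A·r₁^n + B·r₂^n.
From the initial conditions, A + B = 1 and r₁A + r₂B = 0.
Since r₁ - r₂ = √5: A = (0 - (1)r₂)/√5 = \frac{1}{2} + \frac{3 \sqrt{5}}{10}, and B = 1 - A = \frac{1}{2} - \frac{3 \sqrt{5}}{10}.
So x(n) = \left(\frac{1}{2} + \frac{3 \sqrt{5}}{10}\right)\left(- \frac{3}{2} + \frac{\sqrt{5}}{2}\right)^n + \left(\frac{1}{2} - \frac{3 \sqrt{5}}{10}\right)\left(- \frac{3}{2} - \frac{\sqrt{5}}{2}\right)^n.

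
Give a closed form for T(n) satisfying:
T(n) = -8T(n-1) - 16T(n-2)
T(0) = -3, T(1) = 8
Characteristic equation: x² + 8x + 16 = 0, which is (x - (-4))².
Repeated root r = -4.
General solution: T(n) = (A + Bn)·(-4)^n.
From T(0) = -3: A = -3.
From T(1) = 8: (A + B)·(-4) = 8 ⇒ B = 1.
So T(n) = \left(n - 3\right) \cdot (-4)^n.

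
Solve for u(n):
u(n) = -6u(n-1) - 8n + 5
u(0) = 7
First-order linear with linear forcing.
Homogeneous solution: u_h(n) = A·(-6)^n.
Try particular u_p(n) = pn + q. Substituting:
  pn + q = -6(p(n-1) + q) - 8n + 5.
Matching the n-coefficient: p = -6p - 8 ⇒ p = - \frac{8}{7}.
Matching constants: q = 6p - 6q + 5 ⇒ q = - \frac{13}{49}.
General: u(n) = A·(-6)^n - \frac{8 n}{7} - \frac{13}{49}.
Apply u(0) = 7: A - \frac{13}{49} = 7 ⇒ A = \frac{356}{49}.
So u(n) = \frac{356 \left(-6\right)^{n}}{49} - \frac{8 n}{7} - \frac{13}{49}.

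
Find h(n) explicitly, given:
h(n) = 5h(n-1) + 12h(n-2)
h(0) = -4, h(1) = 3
Characteristic equation: x² - 5x - 12 = 0.
Discriminant Δ = (5)² + 4·(12) = 73.
Roots r₁,₂ = (5 ± √73)/2, so r₁ = \frac{5}{2} + \frac{\sqrt{73}}{2}, r₂ = \frac{5}{2} - \frac{\sqrt{73}}{2}.
General solution: h(n) = A·r₁^n + B·r₂^n.
From the initial conditions, A + B = -4 and r₁A + r₂B = 3.
Since r₁ - r₂ = √73: A = (3 - (-4)r₂)/√73 = -2 + \frac{13 \sqrt{73}}{73}, and B = -4 - A = -2 - \frac{13 \sqrt{73}}{73}.
So h(n) = \left(-2 + \frac{13 \sqrt{73}}{73}\right)\left(\frac{5}{2} + \frac{\sqrt{73}}{2}\right)^n + \left(-2 - \frac{13 \sqrt{73}}{73}\right)\left(\frac{5}{2} - \frac{\sqrt{73}}{2}\right)^n.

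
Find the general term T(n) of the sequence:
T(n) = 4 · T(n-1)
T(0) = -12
Pure geometric recurrence with ratio 4.
By induction T(n) = T(0) · (4)^n = - 12 \cdot 4^{n}.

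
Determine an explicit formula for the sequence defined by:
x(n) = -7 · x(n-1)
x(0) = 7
Pure geometric recurrence with ratio -7.
By induction x(n) = x(0) · (-7)^n = 7 \left(-7\right)^{n}.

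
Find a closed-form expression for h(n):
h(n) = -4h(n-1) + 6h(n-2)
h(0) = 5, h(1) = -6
Characteristic equation: x² + 4x - 6 = 0.
Discriminant Δ = (-4)² + 4·(6) = 40.
Roots r₁,₂ = (-4 ± √40)/2, so r₁ = -2 + \sqrt{10}, r₂ = - \sqrt{10} - 2.
General solution: h(n) = A·r₁^n + B·r₂^n.
From the initial conditions, A + B = 5 and r₁A + r₂B = -6.
Since r₁ - r₂ = √40: A = (-6 - (5)r₂)/√40 = \frac{\sqrt{10}}{5} + \frac{5}{2}, and B = 5 - A = \frac{5}{2} - \frac{\sqrt{10}}{5}.
So h(n) = \left(\frac{\sqrt{10}}{5} + \frac{5}{2}\right)\left(-2 + \sqrt{10}\right)^n + \left(\frac{5}{2} - \frac{\sqrt{10}}{5}\right)\left(- \sqrt{10} - 2\right)^n.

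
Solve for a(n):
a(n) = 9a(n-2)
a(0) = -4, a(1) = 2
Characteristic equation: x² - 9 = 0, which factors as (x - (-3))(x - (3)) = 0.
Roots r₁ = -3, r₂ = 3 (distinct).
General solution: a(n) = A·(-3)^n + B·(3)^n.
From a(0) = -4: A + B = -4.
From a(1) = 2: -3A + 3B = 2.
Solving: A = - \frac{7}{3}, B = - \frac{5}{3}.
So a(n) = - \frac{7 \left(-3\right)^{n}}{3} - \frac{5 \cdot 3^{n}}{3}.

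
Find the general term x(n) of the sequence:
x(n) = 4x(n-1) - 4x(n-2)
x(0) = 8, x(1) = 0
Characteristic equation: x² - 4x + 4 = 0, which is (x - (2))².
Repeated root r = 2.
General solution: x(n) = (A + Bn)·(2)^n.
From x(0) = 8: A = 8.
From x(1) = 0: (A + B)·(2) = 0 ⇒ B = -8.
So x(n) = \left(8 - 8 n\right) \cdot (2)^n.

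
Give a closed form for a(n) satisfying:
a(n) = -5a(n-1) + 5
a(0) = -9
First-order linear non-homogeneous.
Homogeneous solution: a_h(n) = A·(-5)^n.
Try constant particular solution a_p = K: K = -5K + 5 ⇒ K = \frac{5}{6}.
General: a(n) = A·(-5)^n + \frac{5}{6}.
Apply a(0) = -9: A + \frac{5}{6} = -9 ⇒ A = - \frac{59}{6}.
So a(n) = \frac{5}{6} - \frac{59 \left(-5\right)^{n}}{6}.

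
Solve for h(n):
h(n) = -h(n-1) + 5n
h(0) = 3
First-order linear with linear forcing.
Homogeneous solution: h_h(n) = A·(-1)^n.
Try particular h_p(n) = pn + q. Substituting:
  pn + q = -(p(n-1) + q) + 5n.
Matching the n-coefficient: p = -p + 5 ⇒ p = \frac{5}{2}.
Matching constants: q = p - q ⇒ q = \frac{5}{4}.
General: h(n) = A·(-1)^n + \frac{5 n}{2} + \frac{5}{4}.
Apply h(0) = 3: A + \frac{5}{4} = 3 ⇒ A = \frac{7}{4}.
So h(n) = \frac{7 \left(-1\right)^{n}}{4} + \frac{5 n}{2} + \frac{5}{4}.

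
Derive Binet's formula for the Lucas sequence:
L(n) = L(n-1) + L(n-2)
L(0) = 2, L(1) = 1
This is the Lucas sequence.
Characteristic equation: x² - x - 1 = 0; roots r₁ = \frac{1}{2} + \frac{\sqrt{5}}{2}, r₂ = \frac{1}{2} - \frac{\sqrt{5}}{2}.
General: L(n) = A·r₁^n + B·r₂^n. Solving with L(0)=2, L(1)=1 gives A = 1, B = 1.
So L(n) = 2^{- n} \left(\left(1 - \sqrt{5}\right)^{n} + \left(1 + \sqrt{5}\right)^{n}\right).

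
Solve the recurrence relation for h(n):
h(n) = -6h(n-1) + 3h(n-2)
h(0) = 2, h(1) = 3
Characteristic equation: x² + 6x - 3 = 0.
Discriminant Δ = (-6)² + 4·(3) = 48.
Roots r₁,₂ = (-6 ± √48)/2, so r₁ = -3 + 2 \sqrt{3}, r₂ = - 2 \sqrt{3} - 3.
General solution: h(n) = A·r₁^n + B·r₂^n.
From the initial conditions, A + B = 2 and r₁A + r₂B = 3.
Since r₁ - r₂ = √48: A = (3 - (2)r₂)/√48 = 1 + \frac{3 \sqrt{3}}{4}, and B = 2 - A = 1 - \frac{3 \sqrt{3}}{4}.
So h(n) = \left(1 + \frac{3 \sqrt{3}}{4}\right)\left(-3 + 2 \sqrt{3}\right)^n + \left(1 - \frac{3 \sqrt{3}}{4}\right)\left(- 2 \sqrt{3} - 3\right)^n.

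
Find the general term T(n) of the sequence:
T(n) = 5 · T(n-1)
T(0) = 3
Pure geometric recurrence with ratio 5.
By induction T(n) = T(0) · (5)^n = 3 \cdot 5^{n}.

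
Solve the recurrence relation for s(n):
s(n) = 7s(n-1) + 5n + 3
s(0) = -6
First-order linear with linear forcing.
Homogeneous solution: s_h(n) = A·(7)^n.
Try particular s_p(n) = pn + q. Substituting:
  pn + q = 7(p(n-1) + q) + 5n + 3.
Matching the n-coefficient: p = 7p + 5 ⇒ p = - \frac{5}{6}.
Matching constants: q = -7p + 7q + 3 ⇒ q = - \frac{53}{36}.
General: s(n) = A·(7)^n - \frac{5 n}{6} - \frac{53}{36}.
Apply s(0) = -6: A - \frac{53}{36} = -6 ⇒ A = - \frac{163}{36}.
So s(n) = - \frac{163 \cdot 7^{n}}{36} - \frac{5 n}{6} - \frac{53}{36}.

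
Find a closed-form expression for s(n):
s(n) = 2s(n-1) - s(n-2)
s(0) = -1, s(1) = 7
Characteristic equation: x² - 2x + 1 = 0, which is (x - (1))².
Repeated root r = 1.
General solution: s(n) = (A + Bn)·(1)^n.
From s(0) = -1: A = -1.
From s(1) = 7: (A + B)·(1) = 7 ⇒ B = 8.
So s(n) = \left(8 n - 1\right) \cdot (1)^n.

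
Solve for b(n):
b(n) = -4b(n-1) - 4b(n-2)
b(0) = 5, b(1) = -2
Characteristic equation: x² + 4x + 4 = 0, which is (x - (-2))².
Repeated root r = -2.
General solution: b(n) = (A + Bn)·(-2)^n.
From b(0) = 5: A = 5.
From b(1) = -2: (A + B)·(-2) = -2 ⇒ B = -4.
So b(n) = \left(5 - 4 n\right) \cdot (-2)^n.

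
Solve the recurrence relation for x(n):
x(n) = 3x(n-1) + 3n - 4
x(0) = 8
First-order linear with linear forcing.
Homogeneous solution: x_h(n) = A·(3)^n.
Try particular x_p(n) = pn + q. Substituting:
  pn + q = 3(p(n-1) + q) + 3n - 4.
Matching the n-coefficient: p = 3p + 3 ⇒ p = - \frac{3}{2}.
Matching constants: q = -3p + 3q - 4 ⇒ q = - \frac{1}{4}.
General: x(n) = A·(3)^n - \frac{3 n}{2} - \frac{1}{4}.
Apply x(0) = 8: A - \frac{1}{4} = 8 ⇒ A = \frac{33}{4}.
So x(n) = \frac{33 \cdot 3^{n}}{4} - \frac{3 n}{2} - \frac{1}{4}.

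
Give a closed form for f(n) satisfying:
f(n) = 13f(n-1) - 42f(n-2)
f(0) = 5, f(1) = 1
Characteristic equation: x² - 13x + 42 = 0, which factors as (x - (7))(x - (6)) = 0.
Roots r₁ = 7, r₂ = 6 (distinct).
General solution: f(n) = A·(7)^n + B·(6)^n.
From f(0) = 5: A + B = 5.
From f(1) = 1: 7A + 6B = 1.
Solving: A = -29, B = 34.
So f(n) = 34 \cdot 6^{n} - 29 \cdot 7^{n}.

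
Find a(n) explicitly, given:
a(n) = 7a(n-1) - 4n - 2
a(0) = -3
First-order linear with linear forcing.
Homogeneous solution: a_h(n) = A·(7)^n.
Try particular a_p(n) = pn + q. Substituting:
  pn + q = 7(p(n-1) + q) - 4n - 2.
Matching the n-coefficient: p = 7p - 4 ⇒ p = \frac{2}{3}.
Matching constants: q = -7p + 7q - 2 ⇒ q = \frac{10}{9}.
General: a(n) = A·(7)^n + \frac{2 n}{3} + \frac{10}{9}.
Apply a(0) = -3: A + \frac{10}{9} = -3 ⇒ A = - \frac{37}{9}.
So a(n) = - \frac{37 \cdot 7^{n}}{9} + \frac{2 n}{3} + \frac{10}{9}.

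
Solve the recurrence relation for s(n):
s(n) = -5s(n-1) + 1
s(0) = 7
First-order linear non-homogeneous.
Homogeneous solution: s_h(n) = A·(-5)^n.
Try constant particular solution s_p = K: K = -5K + 1 ⇒ K = \frac{1}{6}.
General: s(n) = A·(-5)^n + \frac{1}{6}.
Apply s(0) = 7: A + \frac{1}{6} = 7 ⇒ A = \frac{41}{6}.
So s(n) = \frac{41 \left(-5\right)^{n}}{6} + \frac{1}{6}.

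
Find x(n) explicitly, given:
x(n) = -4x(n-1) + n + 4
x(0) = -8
First-order linear with linear forcing.
Homogeneous solution: x_h(n) = A·(-4)^n.
Try particular x_p(n) = pn + q. Substituting:
  pn + q = -4(p(n-1) + q) + n + 4.
Matching the n-coefficient: p = -4p + 1 ⇒ p = \frac{1}{5}.
Matching constants: q = 4p - 4q + 4 ⇒ q = \frac{24}{25}.
General: x(n) = A·(-4)^n + \frac{n}{5} + \frac{24}{25}.
Apply x(0) = -8: A + \frac{24}{25} = -8 ⇒ A = - \frac{224}{25}.
So x(n) = - \frac{224 \left(-4\right)^{n}}{25} + \frac{n}{5} + \frac{24}{25}.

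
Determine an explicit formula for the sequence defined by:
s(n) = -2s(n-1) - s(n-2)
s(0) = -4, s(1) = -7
Characteristic equation: x² + 2x + 1 = 0, which is (x - (-1))².
Repeated root r = -1.
General solution: s(n) = (A + Bn)·(-1)^n.
From s(0) = -4: A = -4.
From s(1) = -7: (A + B)·(-1) = -7 ⇒ B = 11.
So s(n) = \left(11 n - 4\right) \cdot (-1)^n.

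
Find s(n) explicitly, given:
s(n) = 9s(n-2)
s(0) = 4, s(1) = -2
Characteristic equation: x² - 9 = 0, which factors as (x - (3))(x - (-3)) = 0.
Roots r₁ = 3, r₂ = -3 (distinct).
General solution: s(n) = A·(3)^n + B·(-3)^n.
From s(0) = 4: A + B = 4.
From s(1) = -2: 3A - 3B = -2.
Solving: A = \frac{5}{3}, B = \frac{7}{3}.
So s(n) = \frac{7 \left(-3\right)^{n}}{3} + \frac{5 \cdot 3^{n}}{3}.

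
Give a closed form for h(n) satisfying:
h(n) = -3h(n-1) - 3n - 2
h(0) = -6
First-order linear with linear forcing.
Homogeneous solution: h_h(n) = A·(-3)^n.
Try particular h_p(n) = pn + q. Substituting:
  pn + q = -3(p(n-1) + q) - 3n - 2.
Matching the n-coefficient: p = -3p - 3 ⇒ p = - \frac{3}{4}.
Matching constants: q = 3p - 3q - 2 ⇒ q = - \frac{17}{16}.
General: h(n) = A·(-3)^n - \frac{3 n}{4} - \frac{17}{16}.
Apply h(0) = -6: A - \frac{17}{16} = -6 ⇒ A = - \frac{79}{16}.
So h(n) = - \frac{79 \left(-3\right)^{n}}{16} - \frac{3 n}{4} - \frac{17}{16}.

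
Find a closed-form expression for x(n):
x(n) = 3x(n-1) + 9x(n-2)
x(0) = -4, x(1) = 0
Characteristic equation: x² - 3x - 9 = 0.
Discriminant Δ = (3)² + 4·(9) = 45.
Roots r₁,₂ = (3 ± √45)/2, so r₁ = \frac{3}{2} + \frac{3 \sqrt{5}}{2}, r₂ = \frac{3}{2} - \frac{3 \sqrt{5}}{2}.
General solution: x(n) = A·r₁^n + B·r₂^n.
From the initial conditions, A + B = -4 and r₁A + r₂B = 0.
Since r₁ - r₂ = √45: A = (0 - (-4)r₂)/√45 = -2 + \frac{2 \sqrt{5}}{5}, and B = -4 - A = -2 - \frac{2 \sqrt{5}}{5}.
So x(n) = \left(-2 + \frac{2 \sqrt{5}}{5}\right)\left(\frac{3}{2} + \frac{3 \sqrt{5}}{2}\right)^n + \left(-2 - \frac{2 \sqrt{5}}{5}\right)\left(\frac{3}{2} - \frac{3 \sqrt{5}}{2}\right)^n.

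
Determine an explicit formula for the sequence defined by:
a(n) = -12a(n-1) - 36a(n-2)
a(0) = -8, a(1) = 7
Characteristic equation: x² + 12x + 36 = 0, which is (x - (-6))².
Repeated root r = -6.
General solution: a(n) = (A + Bn)·(-6)^n.
From a(0) = -8: A = -8.
From a(1) = 7: (A + B)·(-6) = 7 ⇒ B = \frac{41}{6}.
So a(n) = \left(\frac{41 n}{6} - 8\right) \cdot (-6)^n.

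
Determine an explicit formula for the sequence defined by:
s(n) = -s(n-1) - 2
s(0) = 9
First-order linear non-homogeneous.
Homogeneous solution: s_h(n) = A·(-1)^n.
Try constant particular solution s_p = K: K = -K - 2 ⇒ K = -1.
General: s(n) = A·(-1)^n - 1.
Apply s(0) = 9: A - 1 = 9 ⇒ A = 10.
So s(n) = 10 \left(-1\right)^{n} - 1.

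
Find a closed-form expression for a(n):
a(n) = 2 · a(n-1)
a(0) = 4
Pure geometric recurrence with ratio 2.
By induction a(n) = a(0) · (2)^n = 4 \cdot 2^{n}.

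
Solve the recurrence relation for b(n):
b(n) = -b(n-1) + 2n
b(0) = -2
First-order linear with linear forcing.
Homogeneous solution: b_h(n) = A·(-1)^n.
Try particular b_p(n) = pn + q. Substituting:
  pn + q = -(p(n-1) + q) + 2n.
Matching the n-coefficient: p = -p + 2 ⇒ p = 1.
Matching constants: q = p - q ⇒ q = \frac{1}{2}.
General: b(n) = A·(-1)^n + n + \frac{1}{2}.
Apply b(0) = -2: A + \frac{1}{2} = -2 ⇒ A = - \frac{5}{2}.
So b(n) = - \frac{5 \left(-1\right)^{n}}{2} + n + \frac{1}{2}.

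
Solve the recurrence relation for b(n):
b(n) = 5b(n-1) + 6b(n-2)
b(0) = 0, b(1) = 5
Characteristic equation: x² - 5x - 6 = 0, which factors as (x - (6))(x - (-1)) = 0.
Roots r₁ = 6, r₂ = -1 (distinct).
General solution: b(n) = A·(6)^n + B·(-1)^n.
From b(0) = 0: A + B = 0.
From b(1) = 5: 6A - B = 5.
Solving: A = \frac{5}{7}, B = - \frac{5}{7}.
So b(n) = - \frac{5 \left(-1\right)^{n}}{7} + \frac{5 \cdot 6^{n}}{7}.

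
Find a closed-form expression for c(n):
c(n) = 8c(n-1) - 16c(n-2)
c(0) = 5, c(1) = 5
Characteristic equation: x² - 8x + 16 = 0, which is (x - (4))².
Repeated root r = 4.
General solution: c(n) = (A + Bn)·(4)^n.
From c(0) = 5: A = 5.
From c(1) = 5: (A + B)·(4) = 5 ⇒ B = - \frac{15}{4}.
So c(n) = \left(5 - \frac{15 n}{4}\right) \cdot (4)^n.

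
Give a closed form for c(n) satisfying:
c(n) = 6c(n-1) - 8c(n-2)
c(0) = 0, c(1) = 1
Characteristic equation: x² - 6x + 8 = 0, which factors as (x - (4))(x - (2)) = 0.
Roots r₁ = 4, r₂ = 2 (distinct).
General solution: c(n) = A·(4)^n + B·(2)^n.
From c(0) = 0: A + B = 0.
From c(1) = 1: 4A + 2B = 1.
Solving: A = \frac{1}{2}, B = - \frac{1}{2}.
So c(n) = - \frac{2^{n}}{2} + \frac{4^{n}}{2}.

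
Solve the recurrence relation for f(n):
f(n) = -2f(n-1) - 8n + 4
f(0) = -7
First-order linear with linear forcing.
Homogeneous solution: f_h(n) = A·(-2)^n.
Try particular f_p(n) = pn + q. Substituting:
  pn + q = -2(p(n-1) + q) - 8n + 4.
Matching the n-coefficient: p = -2p - 8 ⇒ p = - \frac{8}{3}.
Matching constants: q = 2p - 2q + 4 ⇒ q = - \frac{4}{9}.
General: f(n) = A·(-2)^n - \frac{8 n}{3} - \frac{4}{9}.
Apply f(0) = -7: A - \frac{4}{9} = -7 ⇒ A = - \frac{59}{9}.
So f(n) = - \frac{59 \left(-2\right)^{n}}{9} - \frac{8 n}{3} - \frac{4}{9}.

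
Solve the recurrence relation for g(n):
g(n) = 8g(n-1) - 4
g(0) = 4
First-order linear non-homogeneous.
Homogeneous solution: g_h(n) = A·(8)^n.
Try constant particular solution g_p = K: K = 8K - 4 ⇒ K = \frac{4}{7}.
General: g(n) = A·(8)^n + \frac{4}{7}.
Apply g(0) = 4: A + \frac{4}{7} = 4 ⇒ A = \frac{24}{7}.
So g(n) = \frac{24 \cdot 8^{n}}{7} + \frac{4}{7}.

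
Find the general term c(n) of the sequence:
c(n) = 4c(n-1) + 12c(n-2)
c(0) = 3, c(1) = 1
Characteristic equation: x² - 4x - 12 = 0, which factors as (x - (6))(x - (-2)) = 0.
Roots r₁ = 6, r₂ = -2 (distinct).
General solution: c(n) = A·(6)^n + B·(-2)^n.
From c(0) = 3: A + B = 3.
From c(1) = 1: 6A - 2B = 1.
Solving: A = \frac{7}{8}, B = \frac{17}{8}.
So c(n) = \frac{17 \left(-2\right)^{n}}{8} + \frac{7 \cdot 6^{n}}{8}.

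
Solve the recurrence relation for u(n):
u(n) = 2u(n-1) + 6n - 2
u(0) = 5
First-order linear with linear forcing.
Homogeneous solution: u_h(n) = A·(2)^n.
Try particular u_p(n) = pn + q. Substituting:
  pn + q = 2(p(n-1) + q) + 6n - 2.
Matching the n-coefficient: p = 2p + 6 ⇒ p = -6.
Matching constants: q = -2p + 2q - 2 ⇒ q = -10.
General: u(n) = A·(2)^n - 6 n - 10.
Apply u(0) = 5: A - 10 = 5 ⇒ A = 15.
So u(n) = 15 \cdot 2^{n} - 6 n - 10.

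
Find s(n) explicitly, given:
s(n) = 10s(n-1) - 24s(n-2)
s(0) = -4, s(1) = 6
Characteristic equation: x² - 10x + 24 = 0, which factors as (x - (6))(x - (4)) = 0.
Roots r₁ = 6, r₂ = 4 (distinct).
General solution: s(n) = A·(6)^n + B·(4)^n.
From s(0) = -4: A + B = -4.
From s(1) = 6: 6A + 4B = 6.
Solving: A = 11, B = -15.
So s(n) = - 15 \cdot 4^{n} + 11 \cdot 6^{n}.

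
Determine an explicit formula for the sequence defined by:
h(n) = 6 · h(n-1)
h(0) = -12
Pure geometric recurrence with ratio 6.
By induction h(n) = h(0) · (6)^n = - 12 \cdot 6^{n}.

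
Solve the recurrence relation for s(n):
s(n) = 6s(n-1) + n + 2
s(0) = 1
First-order linear with linear forcing.
Homogeneous solution: s_h(n) = A·(6)^n.
Try particular s_p(n) = pn + q. Substituting:
  pn + q = 6(p(n-1) + q) + n + 2.
Matching the n-coefficient: p = 6p + 1 ⇒ p = - \frac{1}{5}.
Matching constants: q = -6p + 6q + 2 ⇒ q = - \frac{16}{25}.
General: s(n) = A·(6)^n - \frac{n}{5} - \frac{16}{25}.
Apply s(0) = 1: A - \frac{16}{25} = 1 ⇒ A = \frac{41}{25}.
So s(n) = \frac{41 \cdot 6^{n}}{25} - \frac{n}{5} - \frac{16}{25}.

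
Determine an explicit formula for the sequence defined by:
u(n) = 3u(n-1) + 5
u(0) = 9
First-order linear non-homogeneous.
Homogeneous solution: u_h(n) = A·(3)^n.
Try constant particular solution u_p = K: K = 3K + 5 ⇒ K = - \frac{5}{2}.
General: u(n) = A·(3)^n - \frac{5}{2}.
Apply u(0) = 9: A - \frac{5}{2} = 9 ⇒ A = \frac{23}{2}.
So u(n) = \frac{23 \cdot 3^{n}}{2} - \frac{5}{2}.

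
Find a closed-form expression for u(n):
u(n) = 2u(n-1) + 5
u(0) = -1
First-order linear non-homogeneous.
Homogeneous solution: u_h(n) = A·(2)^n.
Try constant particular solution u_p = K: K = 2K + 5 ⇒ K = -5.
General: u(n) = A·(2)^n - 5.
Apply u(0) = -1: A - 5 = -1 ⇒ A = 4.
So u(n) = 4 \cdot 2^{n} - 5.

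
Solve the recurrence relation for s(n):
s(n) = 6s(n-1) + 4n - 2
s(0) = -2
First-order linear with linear forcing.
Homogeneous solution: s_h(n) = A·(6)^n.
Try particular s_p(n) = pn + q. Substituting:
  pn + q = 6(p(n-1) + q) + 4n - 2.
Matching the n-coefficient: p = 6p + 4 ⇒ p = - \frac{4}{5}.
Matching constants: q = -6p + 6q - 2 ⇒ q = - \frac{14}{25}.
General: s(n) = A·(6)^n - \frac{4 n}{5} - \frac{14}{25}.
Apply s(0) = -2: A - \frac{14}{25} = -2 ⇒ A = - \frac{36}{25}.
So s(n) = - \frac{36 \cdot 6^{n}}{25} - \frac{4 n}{5} - \frac{14}{25}.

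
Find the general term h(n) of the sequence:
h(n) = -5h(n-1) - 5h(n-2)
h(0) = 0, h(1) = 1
Characteristic equation: x² + 5x + 5 = 0.
Discriminant Δ = (-5)² + 4·(-5) = 5.
Roots r₁,₂ = (-5 ± √5)/2, so r₁ = - \frac{5}{2} + \frac{\sqrt{5}}{2}, r₂ = - \frac{5}{2} - \frac{\sqrt{5}}{2}.
General solution: h(n) = A·r₁^n + B·r₂^n.
From the initial conditions, A + B = 0 and r₁A + r₂B = 1.
Since r₁ - r₂ = √5: A = (1 - (0)r₂)/√5 = \frac{\sqrt{5}}{5}, and B = 0 - A = - \frac{\sqrt{5}}{5}.
So h(n) = \left(\frac{\sqrt{5}}{5}\right)\left(- \frac{5}{2} + \frac{\sqrt{5}}{2}\right)^n + \left(- \frac{\sqrt{5}}{5}\right)\left(- \frac{5}{2} - \frac{\sqrt{5}}{2}\right)^n.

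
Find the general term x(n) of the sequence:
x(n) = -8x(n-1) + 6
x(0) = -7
First-order linear non-homogeneous.
Homogeneous solution: x_h(n) = A·(-8)^n.
Try constant particular solution x_p = K: K = -8K + 6 ⇒ K = \frac{2}{3}.
General: x(n) = A·(-8)^n + \frac{2}{3}.
Apply x(0) = -7: A + \frac{2}{3} = -7 ⇒ A = - \frac{23}{3}.
So x(n) = \frac{2}{3} - \frac{23 \left(-8\right)^{n}}{3}.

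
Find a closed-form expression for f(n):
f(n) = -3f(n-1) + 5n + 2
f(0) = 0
First-order linear with linear forcing.
Homogeneous solution: f_h(n) = A·(-3)^n.
Try particular f_p(n) = pn + q. Substituting:
  pn + q = -3(p(n-1) + q) + 5n + 2.
Matching the n-coefficient: p = -3p + 5 ⇒ p = \frac{5}{4}.
Matching constants: q = 3p - 3q + 2 ⇒ q = \frac{23}{16}.
General: f(n) = A·(-3)^n + \frac{5 n}{4} + \frac{23}{16}.
Apply f(0) = 0: A + \frac{23}{16} = 0 ⇒ A = - \frac{23}{16}.
So f(n) = - \frac{23 \left(-3\right)^{n}}{16} + \frac{5 n}{4} + \frac{23}{16}.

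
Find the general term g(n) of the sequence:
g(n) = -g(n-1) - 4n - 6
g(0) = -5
First-order linear with linear forcing.
Homogeneous solution: g_h(n) = A·(-1)^n.
Try particular g_p(n) = pn + q. Substituting:
  pn + q = -(p(n-1) + q) - 4n - 6.
Matching the n-coefficient: p = -p - 4 ⇒ p = -2.
Matching constants: q = p - q - 6 ⇒ q = -4.
General: g(n) = A·(-1)^n - 2 n - 4.
Apply g(0) = -5: A - 4 = -5 ⇒ A = -1.
So g(n) = - \left(-1\right)^{n} - 2 n - 4.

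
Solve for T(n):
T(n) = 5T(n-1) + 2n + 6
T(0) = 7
First-order linear with linear forcing.
Homogeneous solution: T_h(n) = A·(5)^n.
Try particular T_p(n) = pn + q. Substituting:
  pn + q = 5(p(n-1) + q) + 2n + 6.
Matching the n-coefficient: p = 5p + 2 ⇒ p = - \frac{1}{2}.
Matching constants: q = -5p + 5q + 6 ⇒ q = - \frac{17}{8}.
General: T(n) = A·(5)^n - \frac{n}{2} - \frac{17}{8}.
Apply T(0) = 7: A - \frac{17}{8} = 7 ⇒ A = \frac{73}{8}.
So T(n) = \frac{73 \cdot 5^{n}}{8} - \frac{n}{2} - \frac{17}{8}.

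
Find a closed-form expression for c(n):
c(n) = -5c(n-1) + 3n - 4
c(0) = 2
First-order linear with linear forcing.
Homogeneous solution: c_h(n) = A·(-5)^n.
Try particular c_p(n) = pn + q. Substituting:
  pn + q = -5(p(n-1) + q) + 3n - 4.
Matching the n-coefficient: p = -5p + 3 ⇒ p = \frac{1}{2}.
Matching constants: q = 5p - 5q - 4 ⇒ q = - \frac{1}{4}.
General: c(n) = A·(-5)^n + \frac{n}{2} - \frac{1}{4}.
Apply c(0) = 2: A - \frac{1}{4} = 2 ⇒ A = \frac{9}{4}.
So c(n) = \frac{9 \left(-5\right)^{n}}{4} + \frac{n}{2} - \frac{1}{4}.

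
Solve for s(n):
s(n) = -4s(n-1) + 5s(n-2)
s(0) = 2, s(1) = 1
Characteristic equation: x² + 4x - 5 = 0, which factors as (x - (1))(x - (-5)) = 0.
Roots r₁ = 1, r₂ = -5 (distinct).
General solution: s(n) = A·(1)^n + B·(-5)^n.
From s(0) = 2: A + B = 2.
From s(1) = 1: A - 5B = 1.
Solving: A = \frac{11}{6}, B = \frac{1}{6}.
So s(n) = \frac{\left(-5\right)^{n}}{6} + \frac{11}{6}.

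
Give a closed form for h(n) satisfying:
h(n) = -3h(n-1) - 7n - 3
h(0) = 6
First-order linear with linear forcing.
Homogeneous solution: h_h(n) = A·(-3)^n.
Try particular h_p(n) = pn + q. Substituting:
  pn + q = -3(p(n-1) + q) - 7n - 3.
Matching the n-coefficient: p = -3p - 7 ⇒ p = - \frac{7}{4}.
Matching constants: q = 3p - 3q - 3 ⇒ q = - \frac{33}{16}.
General: h(n) = A·(-3)^n - \frac{7 n}{4} - \frac{33}{16}.
Apply h(0) = 6: A - \frac{33}{16} = 6 ⇒ A = \frac{129}{16}.
So h(n) = \frac{129 \left(-3\right)^{n}}{16} - \frac{7 n}{4} - \frac{33}{16}.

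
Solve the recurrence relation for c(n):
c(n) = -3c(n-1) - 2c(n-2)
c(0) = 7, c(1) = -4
Characteristic equation: x² + 3x + 2 = 0, which factors as (x - (-1))(x - (-2)) = 0.
Roots r₁ = -1, r₂ = -2 (distinct).
General solution: c(n) = A·(-1)^n + B·(-2)^n.
From c(0) = 7: A + B = 7.
From c(1) = -4: -A - 2B = -4.
Solving: A = 10, B = -3.
So c(n) = 10 \left(-1\right)^{n} - 3 \left(-2\right)^{n}.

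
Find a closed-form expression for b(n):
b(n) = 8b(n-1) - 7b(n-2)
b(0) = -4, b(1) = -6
Characteristic equation: x² - 8x + 7 = 0, which factors as (x - (1))(x - (7)) = 0.
Roots r₁ = 1, r₂ = 7 (distinct).
General solution: b(n) = A·(1)^n + B·(7)^n.
From b(0) = -4: A + B = -4.
From b(1) = -6: A + 7B = -6.
Solving: A = - \frac{11}{3}, B = - \frac{1}{3}.
So b(n) = - \frac{7^{n}}{3} - \frac{11}{3}.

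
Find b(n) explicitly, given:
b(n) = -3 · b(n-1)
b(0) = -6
Pure geometric recurrence with ratio -3.
By induction b(n) = b(0) · (-3)^n = - 6 \left(-3\right)^{n}.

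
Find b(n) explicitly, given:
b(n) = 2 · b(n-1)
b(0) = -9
Pure geometric recurrence with ratio 2.
By induction b(n) = b(0) · (2)^n = - 9 \cdot 2^{n}.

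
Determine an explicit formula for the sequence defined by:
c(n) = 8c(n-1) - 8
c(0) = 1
First-order linear non-homogeneous.
Homogeneous solution: c_h(n) = A·(8)^n.
Try constant particular solution c_p = K: K = 8K - 8 ⇒ K = \frac{8}{7}.
General: c(n) = A·(8)^n + \frac{8}{7}.
Apply c(0) = 1: A + \frac{8}{7} = 1 ⇒ A = - \frac{1}{7}.
So c(n) = \frac{8}{7} - \frac{8^{n}}{7}.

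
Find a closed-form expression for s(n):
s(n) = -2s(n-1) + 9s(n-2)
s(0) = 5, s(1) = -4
Characteristic equation: x² + 2x - 9 = 0.
Discriminant Δ = (-2)² + 4·(9) = 40.
Roots r₁,₂ = (-2 ± √40)/2, so r₁ = -1 + \sqrt{10}, r₂ = - \sqrt{10} - 1.
General solution: s(n) = A·r₁^n + B·r₂^n.
From the initial conditions, A + B = 5 and r₁A + r₂B = -4.
Since r₁ - r₂ = √40: A = (-4 - (5)r₂)/√40 = \frac{\sqrt{10}}{20} + \frac{5}{2}, and B = 5 - A = \frac{5}{2} - \frac{\sqrt{10}}{20}.
So s(n) = \left(\frac{\sqrt{10}}{20} + \frac{5}{2}\right)\left(-1 + \sqrt{10}\right)^n + \left(\frac{5}{2} - \frac{\sqrt{10}}{20}\right)\left(- \sqrt{10} - 1\right)^n.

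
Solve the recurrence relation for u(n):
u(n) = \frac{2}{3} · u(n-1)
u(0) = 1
Pure geometric recurrence with ratio \frac{2}{3}.
By induction u(n) = u(0) · (\frac{2}{3})^n = \left(\frac{2}{3}\right)^{n}.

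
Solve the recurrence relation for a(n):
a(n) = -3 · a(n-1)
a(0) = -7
Pure geometric recurrence with ratio -3.
By induction a(n) = a(0) · (-3)^n = - 7 \left(-3\right)^{n}.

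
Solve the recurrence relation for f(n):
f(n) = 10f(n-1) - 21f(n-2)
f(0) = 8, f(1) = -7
Characteristic equation: x² - 10x + 21 = 0, which factors as (x - (7))(x - (3)) = 0.
Roots r₁ = 7, r₂ = 3 (distinct).
General solution: f(n) = A·(7)^n + B·(3)^n.
From f(0) = 8: A + B = 8.
From f(1) = -7: 7A + 3B = -7.
Solving: A = - \frac{31}{4}, B = \frac{63}{4}.
So f(n) = \frac{63 \cdot 3^{n}}{4} - \frac{31 \cdot 7^{n}}{4}.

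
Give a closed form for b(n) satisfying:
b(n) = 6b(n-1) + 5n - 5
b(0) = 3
First-order linear with linear forcing.
Homogeneous solution: b_h(n) = A·(6)^n.
Try particular b_p(n) = pn + q. Substituting:
  pn + q = 6(p(n-1) + q) + 5n - 5.
Matching the n-coefficient: p = 6p + 5 ⇒ p = -1.
Matching constants: q = -6p + 6q - 5 ⇒ q = - \frac{1}{5}.
General: b(n) = A·(6)^n - n - \frac{1}{5}.
Apply b(0) = 3: A - \frac{1}{5} = 3 ⇒ A = \frac{16}{5}.
So b(n) = \frac{16 \cdot 6^{n}}{5} - n - \frac{1}{5}.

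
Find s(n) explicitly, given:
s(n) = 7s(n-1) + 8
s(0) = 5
First-order linear non-homogeneous.
Homogeneous solution: s_h(n) = A·(7)^n.
Try constant particular solution s_p = K: K = 7K + 8 ⇒ K = - \frac{4}{3}.
General: s(n) = A·(7)^n - \frac{4}{3}.
Apply s(0) = 5: A - \frac{4}{3} = 5 ⇒ A = \frac{19}{3}.
So s(n) = \frac{19 \cdot 7^{n}}{3} - \frac{4}{3}.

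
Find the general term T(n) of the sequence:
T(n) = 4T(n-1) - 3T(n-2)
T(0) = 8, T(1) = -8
Characteristic equation: x² - 4x + 3 = 0, which factors as (x - (3))(x - (1)) = 0.
Roots r₁ = 3, r₂ = 1 (distinct).
General solution: T(n) = A·(3)^n + B·(1)^n.
From T(0) = 8: A + B = 8.
From T(1) = -8: 3A + B = -8.
Solving: A = -8, B = 16.
So T(n) = 16 - 8 \cdot 3^{n}.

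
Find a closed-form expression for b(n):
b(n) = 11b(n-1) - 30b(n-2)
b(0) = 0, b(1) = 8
Characteristic equation: x² - 11x + 30 = 0, which factors as (x - (5))(x - (6)) = 0.
Roots r₁ = 5, r₂ = 6 (distinct).
General solution: b(n) = A·(5)^n + B·(6)^n.
From b(0) = 0: A + B = 0.
From b(1) = 8: 5A + 6B = 8.
Solving: A = -8, B = 8.
So b(n) = - 8 \cdot 5^{n} + 8 \cdot 6^{n}.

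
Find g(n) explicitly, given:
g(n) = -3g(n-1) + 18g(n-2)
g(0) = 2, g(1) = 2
Characteristic equation: x² + 3x - 18 = 0, which factors as (x - (3))(x - (-6)) = 0.
Roots r₁ = 3, r₂ = -6 (distinct).
General solution: g(n) = A·(3)^n + B·(-6)^n.
From g(0) = 2: A + B = 2.
From g(1) = 2: 3A - 6B = 2.
Solving: A = \frac{14}{9}, B = \frac{4}{9}.
So g(n) = \frac{4 \left(-6\right)^{n}}{9} + \frac{14 \cdot 3^{n}}{9}.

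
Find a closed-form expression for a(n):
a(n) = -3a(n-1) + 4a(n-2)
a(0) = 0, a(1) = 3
Characteristic equation: x² + 3x - 4 = 0, which factors as (x - (1))(x - (-4)) = 0.
Roots r₁ = 1, r₂ = -4 (distinct).
General solution: a(n) = A·(1)^n + B·(-4)^n.
From a(0) = 0: A + B = 0.
From a(1) = 3: A - 4B = 3.
Solving: A = \frac{3}{5}, B = - \frac{3}{5}.
So a(n) = \frac{3}{5} - \frac{3 \left(-4\right)^{n}}{5}.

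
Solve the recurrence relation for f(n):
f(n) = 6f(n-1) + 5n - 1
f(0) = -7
First-order linear with linear forcing.
Homogeneous solution: f_h(n) = A·(6)^n.
Try particular f_p(n) = pn + q. Substituting:
  pn + q = 6(p(n-1) + q) + 5n - 1.
Matching the n-coefficient: p = 6p + 5 ⇒ p = -1.
Matching constants: q = -6p + 6q - 1 ⇒ q = -1.
General: f(n) = A·(6)^n - n - 1.
Apply f(0) = -7: A - 1 = -7 ⇒ A = -6.
So f(n) = - 6 \cdot 6^{n} - n - 1.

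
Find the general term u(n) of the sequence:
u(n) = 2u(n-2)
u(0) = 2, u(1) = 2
Characteristic equation: x² - 2 = 0.
Discriminant Δ = (0)² + 4·(2) = 8.
Roots r₁,₂ = (0 ± √8)/2, so r₁ = \sqrt{2}, r₂ = - \sqrt{2}.
General solution: u(n) = A·r₁^n + B·r₂^n.
From the initial conditions, A + B = 2 and r₁A + r₂B = 2.
Since r₁ - r₂ = √8: A = (2 - (2)r₂)/√8 = \frac{\sqrt{2}}{2} + 1, and B = 2 - A = 1 - \frac{\sqrt{2}}{2}.
So u(n) = \left(\frac{\sqrt{2}}{2} + 1\right)\left(\sqrt{2}\right)^n + \left(1 - \frac{\sqrt{2}}{2}\right)\left(- \sqrt{2}\right)^n.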